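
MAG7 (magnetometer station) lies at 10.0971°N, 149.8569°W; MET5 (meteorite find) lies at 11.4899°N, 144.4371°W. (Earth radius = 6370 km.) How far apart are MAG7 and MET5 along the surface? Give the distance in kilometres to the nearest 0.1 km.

611.8 km

Δφ = 1.3928°,  Δλ = 5.4198°
a = sin²(Δφ/2) + cos φ₁ cos φ₂ sin²(Δλ/2) = 0.002304
c = 2·arcsin(√a) = 0.096043 rad = 5.5029°
d = R·c = 6370 × 0.096043 = 611.8 km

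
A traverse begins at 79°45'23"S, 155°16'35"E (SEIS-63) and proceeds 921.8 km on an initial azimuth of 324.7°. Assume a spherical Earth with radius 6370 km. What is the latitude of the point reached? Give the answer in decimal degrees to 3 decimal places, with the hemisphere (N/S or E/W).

72.335°S

SEIS-63: φ = -79.75639°, λ = +155.27639°
δ = d/R = 921.8/6370 = 0.144710 rad
φ₂ = arcsin(sin φ₁ cos δ + cos φ₁ sin δ cos θ)
   = arcsin(-0.98406·0.98955 + 0.17783·0.14421·0.81614) = -72.33471°
λ₂ = λ₁ + atan2(sin θ sin δ cos φ₁, cos δ − sin φ₁ sin φ₂) = 139.33801°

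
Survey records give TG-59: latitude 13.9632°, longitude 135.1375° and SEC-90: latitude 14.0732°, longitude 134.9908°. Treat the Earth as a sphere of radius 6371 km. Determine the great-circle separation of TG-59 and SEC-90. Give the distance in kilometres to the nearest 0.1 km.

Δφ = 0.1100°,  Δλ = -0.1467°
a = sin²(Δφ/2) + cos φ₁ cos φ₂ sin²(Δλ/2) = 0.000002
c = 2·arcsin(√a) = 0.003140 rad = 0.1799°
d = R·c = 6371 × 0.003140 = 20.0 km

20.0 km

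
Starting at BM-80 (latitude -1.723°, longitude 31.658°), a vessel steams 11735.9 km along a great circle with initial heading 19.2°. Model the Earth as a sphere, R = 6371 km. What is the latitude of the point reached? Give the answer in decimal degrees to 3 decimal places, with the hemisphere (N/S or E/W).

66.561°N

δ = d/R = 11735.9/6371 = 1.842081 rad
φ₂ = arcsin(sin φ₁ cos δ + cos φ₁ sin δ cos θ)
   = arcsin(-0.03007·-0.26797 + 0.99955·0.96343·0.94438) = 66.56097°
λ₂ = λ₁ + atan2(sin θ sin δ cos φ₁, cos δ − sin φ₁ sin φ₂) = 158.85777°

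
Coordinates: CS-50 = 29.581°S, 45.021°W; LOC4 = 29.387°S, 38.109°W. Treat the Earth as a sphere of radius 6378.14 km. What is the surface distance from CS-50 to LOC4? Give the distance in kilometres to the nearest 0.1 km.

Δφ = 0.1940°,  Δλ = 6.9120°
a = sin²(Δφ/2) + cos φ₁ cos φ₂ sin²(Δλ/2) = 0.002756
c = 2·arcsin(√a) = 0.105053 rad = 6.0191°
d = R·c = 6378.14 × 0.105053 = 670.0 km

670.0 km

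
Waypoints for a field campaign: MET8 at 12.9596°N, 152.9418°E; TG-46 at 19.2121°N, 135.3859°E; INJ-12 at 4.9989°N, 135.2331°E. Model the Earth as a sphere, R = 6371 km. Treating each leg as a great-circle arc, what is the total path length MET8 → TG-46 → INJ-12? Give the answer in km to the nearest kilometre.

MET8→TG-46: c = 0.313730 rad, d = 1998.77 km
TG-46→INJ-12: c = 0.248081 rad, d = 1580.52 km
Total = 1998.77 + 1580.52 = 3579.30 km

3579 km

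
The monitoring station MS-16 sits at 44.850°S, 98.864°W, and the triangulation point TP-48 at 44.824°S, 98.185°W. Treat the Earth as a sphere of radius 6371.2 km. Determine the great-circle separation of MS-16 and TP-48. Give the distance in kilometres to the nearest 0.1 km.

53.6 km

Δφ = 0.0260°,  Δλ = 0.6790°
a = sin²(Δφ/2) + cos φ₁ cos φ₂ sin²(Δλ/2) = 0.000018
c = 2·arcsin(√a) = 0.008416 rad = 0.4822°
d = R·c = 6371.2 × 0.008416 = 53.6 km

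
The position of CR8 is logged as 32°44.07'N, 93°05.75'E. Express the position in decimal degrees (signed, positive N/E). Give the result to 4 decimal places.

+32.7345°, +93.0958°

lat: 32.7345° N → +32.7345°
lon: 93.0958° E → +93.0958°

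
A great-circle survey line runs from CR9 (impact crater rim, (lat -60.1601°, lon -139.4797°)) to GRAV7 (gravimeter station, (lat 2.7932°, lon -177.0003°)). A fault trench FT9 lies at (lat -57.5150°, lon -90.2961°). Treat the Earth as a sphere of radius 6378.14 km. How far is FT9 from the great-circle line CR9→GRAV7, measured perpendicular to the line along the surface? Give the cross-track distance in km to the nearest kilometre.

δ₁₃ = central angle CR9→FT9 = 0.436178 rad  (haversine)
θ₁₃ = bearing CR9→FT9 = 105.825°,  θ₁₂ = bearing CR9→GRAV7 = 319.466°
dₓₜ = R·arcsin(sin δ₁₃ · sin(θ₁₃ − θ₁₂)) = 6378.14·arcsin(0.42248·sin(-213.641°)) = 1506.773 km
|dₓₜ| = 1506.773 km

1507 km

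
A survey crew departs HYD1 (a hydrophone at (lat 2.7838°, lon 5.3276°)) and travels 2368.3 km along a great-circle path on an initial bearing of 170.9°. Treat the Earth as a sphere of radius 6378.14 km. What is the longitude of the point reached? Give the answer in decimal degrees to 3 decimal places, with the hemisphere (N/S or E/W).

8.791°E

δ = d/R = 2368.3/6378.14 = 0.371315 rad
φ₂ = arcsin(sin φ₁ cos δ + cos φ₁ sin δ cos θ)
   = arcsin(0.04857·0.93185 + 0.99882·0.36284·-0.98741) = -18.21564°
λ₂ = λ₁ + atan2(sin θ sin δ cos φ₁, cos δ − sin φ₁ sin φ₂) = 8.79117°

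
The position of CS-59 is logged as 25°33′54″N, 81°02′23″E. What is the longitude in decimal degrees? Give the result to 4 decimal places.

81.0397°E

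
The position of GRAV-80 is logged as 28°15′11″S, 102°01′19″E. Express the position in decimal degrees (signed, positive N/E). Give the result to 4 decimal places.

lat: 28.2531° S → -28.2531°
lon: 102.0219° E → +102.0219°

-28.2531°, +102.0219°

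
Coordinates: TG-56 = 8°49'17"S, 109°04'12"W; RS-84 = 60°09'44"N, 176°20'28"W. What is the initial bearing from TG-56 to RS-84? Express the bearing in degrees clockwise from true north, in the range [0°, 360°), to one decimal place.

TG-56: φ = -8.82139°, λ = -109.07000°
RS-84: φ = +60.16222°, λ = -176.34111°
Δλ = -67.2711°
y = sin Δλ · cos φ₂ = -0.458908
x = cos φ₁ sin φ₂ − sin φ₁ cos φ₂ cos Δλ = 0.886657
θ = atan2(y, x) = -27.3648° → 332.6352° (mod 360°)

332.6°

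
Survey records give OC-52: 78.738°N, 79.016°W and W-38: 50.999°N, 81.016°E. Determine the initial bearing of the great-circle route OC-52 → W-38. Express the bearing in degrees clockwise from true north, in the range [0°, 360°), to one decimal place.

16.4°

Δλ = 160.0320°
y = sin Δλ · cos φ₂ = 0.214915
x = cos φ₁ sin φ₂ − sin φ₁ cos φ₂ cos Δλ = 0.731882
θ = atan2(y, x) = 16.3647° → 16.3647° (mod 360°)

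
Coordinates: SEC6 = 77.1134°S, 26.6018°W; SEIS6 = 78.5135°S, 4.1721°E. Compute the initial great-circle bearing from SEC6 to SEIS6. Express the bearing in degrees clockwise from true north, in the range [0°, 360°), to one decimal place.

Δλ = 30.7739°
y = sin Δλ · cos φ₂ = 0.101889
x = cos φ₁ sin φ₂ − sin φ₁ cos φ₂ cos Δλ = -0.051768
θ = atan2(y, x) = 116.9342° → 116.9342° (mod 360°)

116.9°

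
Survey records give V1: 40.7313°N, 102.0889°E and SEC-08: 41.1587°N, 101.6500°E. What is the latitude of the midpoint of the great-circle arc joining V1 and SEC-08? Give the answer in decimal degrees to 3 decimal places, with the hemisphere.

40.945°N

Bx = cos φ₂ cos Δλ = 0.752867,  By = cos φ₂ sin Δλ = -0.005767
φₘ = atan2(sin φ₁ + sin φ₂, √((cos φ₁ + Bx)² + By²)) = 40.94521°
λₘ = λ₁ + atan2(By, cos φ₁ + Bx) = 101.87016°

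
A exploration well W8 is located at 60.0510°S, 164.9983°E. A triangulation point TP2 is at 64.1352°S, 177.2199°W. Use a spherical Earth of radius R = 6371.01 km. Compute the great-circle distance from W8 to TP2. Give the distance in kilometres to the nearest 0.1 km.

Δφ = -4.0842°,  Δλ = 17.7818°
a = sin²(Δφ/2) + cos φ₁ cos φ₂ sin²(Δλ/2) = 0.006472
c = 2·arcsin(√a) = 0.161072 rad = 9.2287°
d = R·c = 6371.01 × 0.161072 = 1026.2 km

1026.2 km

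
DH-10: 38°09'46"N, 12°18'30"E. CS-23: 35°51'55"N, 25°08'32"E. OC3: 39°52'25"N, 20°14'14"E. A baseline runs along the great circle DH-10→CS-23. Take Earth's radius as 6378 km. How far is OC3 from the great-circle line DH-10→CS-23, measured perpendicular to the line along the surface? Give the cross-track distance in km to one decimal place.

319.2 km

DH-10: φ = +38.16278°, λ = +12.30833°
CS-23: φ = +35.86528°, λ = +25.14222°
OC3: φ = +39.87361°, λ = +20.23722°
δ₁₃ = central angle DH-10→OC3 = 0.111543 rad  (haversine)
θ₁₃ = bearing DH-10→OC3 = 72.005°,  θ₁₂ = bearing DH-10→CS-23 = 98.710°
dₓₜ = R·arcsin(sin δ₁₃ · sin(θ₁₃ − θ₁₂)) = 6378·arcsin(0.11131·sin(-26.706°)) = -319.189 km
|dₓₜ| = 319.189 km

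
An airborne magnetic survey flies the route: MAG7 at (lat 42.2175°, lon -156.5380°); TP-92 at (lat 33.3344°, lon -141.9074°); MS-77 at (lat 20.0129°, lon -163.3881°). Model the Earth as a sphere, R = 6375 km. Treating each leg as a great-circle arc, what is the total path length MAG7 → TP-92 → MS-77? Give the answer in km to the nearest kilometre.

4209 km

MAG7→TP-92: c = 0.253893 rad, d = 1618.57 km
TP-92→MS-77: c = 0.406361 rad, d = 2590.55 km
Total = 1618.57 + 2590.55 = 4209.12 km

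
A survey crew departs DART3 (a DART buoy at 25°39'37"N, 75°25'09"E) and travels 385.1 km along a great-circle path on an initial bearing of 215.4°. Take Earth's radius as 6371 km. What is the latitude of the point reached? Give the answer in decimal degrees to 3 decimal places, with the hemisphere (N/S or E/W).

22.821°N

DART3: φ = +25.66028°, λ = +75.41917°
δ = d/R = 385.1/6371 = 0.060446 rad
φ₂ = arcsin(sin φ₁ cos δ + cos φ₁ sin δ cos θ)
   = arcsin(0.43303·0.99817 + 0.90138·0.06041·-0.81513) = 22.82133°
λ₂ = λ₁ + atan2(sin θ sin δ cos φ₁, cos δ − sin φ₁ sin φ₂) = 73.24336°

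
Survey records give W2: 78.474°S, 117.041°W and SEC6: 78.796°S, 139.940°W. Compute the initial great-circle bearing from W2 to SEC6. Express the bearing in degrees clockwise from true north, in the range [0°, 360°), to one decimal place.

254.7°

Δλ = -22.8990°
y = sin Δλ · cos φ₂ = -0.075605
x = cos φ₁ sin φ₂ − sin φ₁ cos φ₂ cos Δλ = -0.020624
θ = atan2(y, x) = -105.2581° → 254.7419° (mod 360°)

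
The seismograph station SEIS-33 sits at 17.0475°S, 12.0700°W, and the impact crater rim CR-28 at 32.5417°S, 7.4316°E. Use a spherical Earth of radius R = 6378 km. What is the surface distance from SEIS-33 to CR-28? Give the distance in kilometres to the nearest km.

2610 km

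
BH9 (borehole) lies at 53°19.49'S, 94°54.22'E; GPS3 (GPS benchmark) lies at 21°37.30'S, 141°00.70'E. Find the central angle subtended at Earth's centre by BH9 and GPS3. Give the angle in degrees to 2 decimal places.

BH9: φ = -53.32483°, λ = +94.90367°
GPS3: φ = -21.62167°, λ = +141.01167°
Δφ = 31.7032°,  Δλ = 46.1080°
a = sin²(Δφ/2) + cos φ₁ cos φ₂ sin²(Δλ/2) = 0.159756
c = 2·arcsin(√a) = 0.822369 rad = 47.1183°

47.12°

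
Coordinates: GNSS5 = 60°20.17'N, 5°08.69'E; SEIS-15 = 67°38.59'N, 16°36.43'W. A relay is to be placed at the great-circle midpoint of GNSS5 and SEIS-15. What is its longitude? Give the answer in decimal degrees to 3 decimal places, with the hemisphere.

4.291°W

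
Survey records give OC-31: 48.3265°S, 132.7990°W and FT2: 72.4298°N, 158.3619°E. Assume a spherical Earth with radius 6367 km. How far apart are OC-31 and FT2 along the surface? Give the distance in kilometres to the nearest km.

14420 km

Δφ = 120.7563°,  Δλ = -68.8391°
a = sin²(Δφ/2) + cos φ₁ cos φ₂ sin²(Δλ/2) = 0.819822
c = 2·arcsin(√a) = 2.264832 rad = 129.7653°
d = R·c = 6367 × 2.264832 = 14420.2 km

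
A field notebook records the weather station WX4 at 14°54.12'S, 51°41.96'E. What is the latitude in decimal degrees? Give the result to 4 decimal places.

14.9020°S

14° + 54.12′/60 = 14 + 0.90200 = 14.9020°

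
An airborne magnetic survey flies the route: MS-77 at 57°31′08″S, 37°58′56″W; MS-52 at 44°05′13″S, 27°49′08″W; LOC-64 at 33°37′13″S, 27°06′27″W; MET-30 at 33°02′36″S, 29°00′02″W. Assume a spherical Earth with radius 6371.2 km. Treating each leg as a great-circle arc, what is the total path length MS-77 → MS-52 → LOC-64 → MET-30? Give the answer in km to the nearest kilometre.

MS-77: φ = -57.51889°, λ = -37.98222°
MS-52: φ = -44.08694°, λ = -27.81889°
LOC-64: φ = -33.62028°, λ = -27.10750°
MET-30: φ = -33.04333°, λ = -29.00056°
MS-77→MS-52: c = 0.259206 rad, d = 1651.45 km
MS-52→LOC-64: c = 0.182931 rad, d = 1165.49 km
LOC-64→MET-30: c = 0.029384 rad, d = 187.21 km
Total = 1651.45 + 1165.49 + 187.21 = 3004.15 km

3004 km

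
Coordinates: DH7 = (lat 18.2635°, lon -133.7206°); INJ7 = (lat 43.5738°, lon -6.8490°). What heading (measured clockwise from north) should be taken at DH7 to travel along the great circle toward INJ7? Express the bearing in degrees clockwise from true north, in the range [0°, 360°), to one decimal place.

36.2°

Δλ = 126.8716°
y = sin Δλ · cos φ₂ = 0.579577
x = cos φ₁ sin φ₂ − sin φ₁ cos φ₂ cos Δλ = 0.790798
θ = atan2(y, x) = 36.2377° → 36.2377° (mod 360°)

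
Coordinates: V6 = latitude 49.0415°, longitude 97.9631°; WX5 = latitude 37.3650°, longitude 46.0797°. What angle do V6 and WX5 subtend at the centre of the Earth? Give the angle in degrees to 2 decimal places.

Δφ = -11.6765°,  Δλ = -51.8834°
a = sin²(Δφ/2) + cos φ₁ cos φ₂ sin²(Δλ/2) = 0.110048
c = 2·arcsin(√a) = 0.676285 rad = 38.7483°

38.75°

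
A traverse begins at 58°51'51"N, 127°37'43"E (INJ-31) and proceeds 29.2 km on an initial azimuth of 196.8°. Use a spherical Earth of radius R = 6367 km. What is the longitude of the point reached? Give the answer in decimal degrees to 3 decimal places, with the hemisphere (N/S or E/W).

INJ-31: φ = +58.86417°, λ = +127.62861°
δ = d/R = 29.2/6367 = 0.004586 rad
φ₂ = arcsin(sin φ₁ cos δ + cos φ₁ sin δ cos θ)
   = arcsin(0.85594·0.99999 + 0.51707·0.00459·-0.95732) = 58.61253°
λ₂ = λ₁ + atan2(sin θ sin δ cos φ₁, cos δ − sin φ₁ sin φ₂) = 127.48279°

127.483°E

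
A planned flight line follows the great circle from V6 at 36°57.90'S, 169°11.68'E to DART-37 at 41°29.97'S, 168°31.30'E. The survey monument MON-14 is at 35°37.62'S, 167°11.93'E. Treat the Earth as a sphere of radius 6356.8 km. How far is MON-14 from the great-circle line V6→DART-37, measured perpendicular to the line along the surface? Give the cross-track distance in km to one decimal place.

195.1 km

V6: φ = -36.96500°, λ = +169.19467°
DART-37: φ = -41.49950°, λ = +168.52167°
MON-14: φ = -35.62700°, λ = +167.19883°
δ₁₃ = central angle V6→MON-14 = 0.036516 rad  (haversine)
θ₁₃ = bearing V6→MON-14 = 309.159°,  θ₁₂ = bearing V6→DART-37 = 186.347°
dₓₜ = R·arcsin(sin δ₁₃ · sin(θ₁₃ − θ₁₂)) = 6356.8·arcsin(0.03651·sin(122.812°)) = 195.078 km
|dₓₜ| = 195.078 km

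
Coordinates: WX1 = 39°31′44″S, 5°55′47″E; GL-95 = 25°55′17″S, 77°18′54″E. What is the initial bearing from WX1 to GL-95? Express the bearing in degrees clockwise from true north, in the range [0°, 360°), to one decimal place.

100.3°

WX1: φ = -39.52889°, λ = +5.92972°
GL-95: φ = -25.92139°, λ = +77.31500°
Δλ = 71.3853°
y = sin Δλ · cos φ₂ = 0.852344
x = cos φ₁ sin φ₂ − sin φ₁ cos φ₂ cos Δλ = -0.154443
θ = atan2(y, x) = 100.2704° → 100.2704° (mod 360°)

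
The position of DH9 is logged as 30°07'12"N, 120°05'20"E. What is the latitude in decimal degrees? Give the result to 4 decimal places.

30° + 7′/60 + 12″/3600 = 30 + 0.11667 + 0.00333 = 30.1200°

30.1200°N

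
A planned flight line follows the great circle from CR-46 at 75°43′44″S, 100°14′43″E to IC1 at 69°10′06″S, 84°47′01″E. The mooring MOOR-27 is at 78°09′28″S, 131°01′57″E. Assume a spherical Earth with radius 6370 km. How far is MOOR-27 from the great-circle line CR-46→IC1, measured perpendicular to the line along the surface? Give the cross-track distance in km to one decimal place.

CR-46: φ = -75.72889°, λ = +100.24528°
IC1: φ = -69.16833°, λ = +84.78361°
MOOR-27: φ = -78.15778°, λ = +131.03250°
δ₁₃ = central angle CR-46→MOOR-27 = 0.126794 rad  (haversine)
θ₁₃ = bearing CR-46→MOOR-27 = 123.833°,  θ₁₂ = bearing CR-46→IC1 = 317.031°
dₓₜ = R·arcsin(sin δ₁₃ · sin(θ₁₃ − θ₁₂)) = 6370·arcsin(0.12645·sin(-193.198°)) = 183.939 km
|dₓₜ| = 183.939 km

183.9 km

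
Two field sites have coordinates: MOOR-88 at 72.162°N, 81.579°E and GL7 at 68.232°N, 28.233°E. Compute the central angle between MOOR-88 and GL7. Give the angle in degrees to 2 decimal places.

17.85°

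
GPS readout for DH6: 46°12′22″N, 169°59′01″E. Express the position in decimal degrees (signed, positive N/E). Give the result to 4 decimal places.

+46.2061°, +169.9836°

lat: 46.2061° N → +46.2061°
lon: 169.9836° E → +169.9836°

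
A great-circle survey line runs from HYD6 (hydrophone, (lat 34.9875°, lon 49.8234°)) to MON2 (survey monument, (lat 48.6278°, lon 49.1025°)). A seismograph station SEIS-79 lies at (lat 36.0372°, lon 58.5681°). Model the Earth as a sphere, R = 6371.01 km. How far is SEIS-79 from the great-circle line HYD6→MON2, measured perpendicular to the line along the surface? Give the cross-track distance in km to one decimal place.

790.1 km

δ₁₃ = central angle HYD6→SEIS-79 = 0.125533 rad  (haversine)
θ₁₃ = bearing HYD6→SEIS-79 = 79.084°,  θ₁₂ = bearing HYD6→MON2 = 357.981°
dₓₜ = R·arcsin(sin δ₁₃ · sin(θ₁₃ − θ₁₂)) = 6371.01·arcsin(0.12520·sin(-278.897°)) = 790.102 km
|dₓₜ| = 790.102 km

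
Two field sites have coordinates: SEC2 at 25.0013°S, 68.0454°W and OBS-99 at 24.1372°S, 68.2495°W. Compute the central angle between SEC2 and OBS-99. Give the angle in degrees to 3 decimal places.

0.884°

Δφ = 0.8641°,  Δλ = -0.2041°
a = sin²(Δφ/2) + cos φ₁ cos φ₂ sin²(Δλ/2) = 0.000059
c = 2·arcsin(√a) = 0.015425 rad = 0.8838°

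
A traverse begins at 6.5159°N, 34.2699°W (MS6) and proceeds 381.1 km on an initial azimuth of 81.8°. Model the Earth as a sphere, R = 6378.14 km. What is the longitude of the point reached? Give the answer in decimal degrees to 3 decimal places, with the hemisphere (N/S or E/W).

δ = d/R = 381.1/6378.14 = 0.059751 rad
φ₂ = arcsin(sin φ₁ cos δ + cos φ₁ sin δ cos θ)
   = arcsin(0.11348·0.99822 + 0.99354·0.05972·0.14263) = 6.99245°
λ₂ = λ₁ + atan2(sin θ sin δ cos φ₁, cos δ − sin φ₁ sin φ₂) = -30.85604°

30.856°W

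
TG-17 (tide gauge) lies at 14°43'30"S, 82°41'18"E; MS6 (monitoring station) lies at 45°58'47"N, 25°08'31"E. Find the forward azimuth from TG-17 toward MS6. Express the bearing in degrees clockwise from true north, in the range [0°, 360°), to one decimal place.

TG-17: φ = -14.72500°, λ = +82.68833°
MS6: φ = +45.97972°, λ = +25.14194°
Δλ = -57.5464°
y = sin Δλ · cos φ₂ = -0.586386
x = cos φ₁ sin φ₂ − sin φ₁ cos φ₂ cos Δλ = 0.790261
θ = atan2(y, x) = -36.5760° → 323.4240° (mod 360°)

323.4°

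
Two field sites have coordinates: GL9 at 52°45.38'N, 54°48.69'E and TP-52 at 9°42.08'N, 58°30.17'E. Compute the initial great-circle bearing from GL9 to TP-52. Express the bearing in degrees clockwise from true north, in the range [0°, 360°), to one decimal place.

174.7°

GL9: φ = +52.75633°, λ = +54.81150°
TP-52: φ = +9.70133°, λ = +58.50283°
Δλ = 3.6913°
y = sin Δλ · cos φ₂ = 0.063461
x = cos φ₁ sin φ₂ − sin φ₁ cos φ₂ cos Δλ = -0.681072
θ = atan2(y, x) = 174.6767° → 174.6767° (mod 360°)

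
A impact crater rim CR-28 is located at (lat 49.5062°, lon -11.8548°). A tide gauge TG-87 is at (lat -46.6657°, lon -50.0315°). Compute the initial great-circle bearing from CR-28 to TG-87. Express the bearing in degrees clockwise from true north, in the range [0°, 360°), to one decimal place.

205.7°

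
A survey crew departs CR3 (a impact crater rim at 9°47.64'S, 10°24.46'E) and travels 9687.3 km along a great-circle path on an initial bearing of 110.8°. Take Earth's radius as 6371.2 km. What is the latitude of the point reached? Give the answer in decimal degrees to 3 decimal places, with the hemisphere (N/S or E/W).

20.980°S

CR3: φ = -9.79400°, λ = +10.40767°
δ = d/R = 9687.3/6371.2 = 1.520483 rad
φ₂ = arcsin(sin φ₁ cos δ + cos φ₁ sin δ cos θ)
   = arcsin(-0.17011·0.05029 + 0.98543·0.99873·-0.35511) = -20.98010°
λ₂ = λ₁ + atan2(sin θ sin δ cos φ₁, cos δ − sin φ₁ sin φ₂) = 101.06858°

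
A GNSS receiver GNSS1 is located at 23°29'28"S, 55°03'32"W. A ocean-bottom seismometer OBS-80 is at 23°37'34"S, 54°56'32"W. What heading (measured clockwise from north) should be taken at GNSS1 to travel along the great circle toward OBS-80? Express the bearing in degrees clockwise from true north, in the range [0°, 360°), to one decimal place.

GNSS1: φ = -23.49111°, λ = -55.05889°
OBS-80: φ = -23.62611°, λ = -54.94222°
Δλ = 0.1167°
y = sin Δλ · cos φ₂ = 0.001866
x = cos φ₁ sin φ₂ − sin φ₁ cos φ₂ cos Δλ = -0.002357
θ = atan2(y, x) = 141.6382° → 141.6382° (mod 360°)

141.6°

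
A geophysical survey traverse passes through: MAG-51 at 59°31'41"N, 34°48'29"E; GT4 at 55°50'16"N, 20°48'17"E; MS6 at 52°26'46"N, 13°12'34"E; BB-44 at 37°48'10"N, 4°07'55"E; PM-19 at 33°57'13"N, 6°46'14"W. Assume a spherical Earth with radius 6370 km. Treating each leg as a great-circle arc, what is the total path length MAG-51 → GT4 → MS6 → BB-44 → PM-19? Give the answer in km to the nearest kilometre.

MAG-51: φ = +59.52806°, λ = +34.80806°
GT4: φ = +55.83778°, λ = +20.80472°
MS6: φ = +52.44611°, λ = +13.20944°
BB-44: φ = +37.80278°, λ = +4.13194°
PM-19: φ = +33.95361°, λ = -6.77056°
MAG-51→GT4: c = 0.145291 rad, d = 925.50 km
GT4→MS6: c = 0.097552 rad, d = 621.41 km
MS6→BB-44: c = 0.278435 rad, d = 1773.63 km
BB-44→PM-19: c = 0.168040 rad, d = 1070.41 km
Total = 925.50 + 621.41 + 1773.63 + 1070.41 = 4390.95 km

4391 km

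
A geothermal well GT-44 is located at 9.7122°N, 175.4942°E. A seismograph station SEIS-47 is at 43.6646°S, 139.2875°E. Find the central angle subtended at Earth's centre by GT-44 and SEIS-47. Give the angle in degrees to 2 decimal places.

62.69°

Δφ = -53.3768°,  Δλ = -36.2067°
a = sin²(Δφ/2) + cos φ₁ cos φ₂ sin²(Δλ/2) = 0.270571
c = 2·arcsin(√a) = 1.094086 rad = 62.6865°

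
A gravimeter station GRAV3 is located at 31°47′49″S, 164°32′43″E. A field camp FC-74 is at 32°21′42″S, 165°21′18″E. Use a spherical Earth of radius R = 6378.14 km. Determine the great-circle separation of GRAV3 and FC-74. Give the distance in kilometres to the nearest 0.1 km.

GRAV3: φ = -31.79694°, λ = +164.54528°
FC-74: φ = -32.36167°, λ = +165.35500°
Δφ = -0.5647°,  Δλ = 0.8097°
a = sin²(Δφ/2) + cos φ₁ cos φ₂ sin²(Δλ/2) = 0.000060
c = 2·arcsin(√a) = 0.015509 rad = 0.8886°
d = R·c = 6378.14 × 0.015509 = 98.9 km

98.9 km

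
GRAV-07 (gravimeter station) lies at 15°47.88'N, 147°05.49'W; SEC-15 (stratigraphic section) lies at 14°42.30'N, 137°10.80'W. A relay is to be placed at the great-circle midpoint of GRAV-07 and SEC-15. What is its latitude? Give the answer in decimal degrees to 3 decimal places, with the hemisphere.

15.306°N

GRAV-07: φ = +15.79800°, λ = -147.09150°
SEC-15: φ = +14.70500°, λ = -137.18000°
Bx = cos φ₂ cos Δλ = 0.952809,  By = cos φ₂ sin Δλ = 0.166489
φₘ = atan2(sin φ₁ + sin φ₂, √((cos φ₁ + Bx)² + By²)) = 15.30605°
λₘ = λ₁ + atan2(By, cos φ₁ + Bx) = -142.12283°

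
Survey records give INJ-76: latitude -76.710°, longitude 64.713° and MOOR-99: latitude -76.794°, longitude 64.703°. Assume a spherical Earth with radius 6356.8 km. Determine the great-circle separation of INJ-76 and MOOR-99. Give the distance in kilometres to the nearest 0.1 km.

Δφ = -0.0840°,  Δλ = -0.0100°
a = sin²(Δφ/2) + cos φ₁ cos φ₂ sin²(Δλ/2) = 0.000001
c = 2·arcsin(√a) = 0.001467 rad = 0.0840°
d = R·c = 6356.8 × 0.001467 = 9.3 km

9.3 km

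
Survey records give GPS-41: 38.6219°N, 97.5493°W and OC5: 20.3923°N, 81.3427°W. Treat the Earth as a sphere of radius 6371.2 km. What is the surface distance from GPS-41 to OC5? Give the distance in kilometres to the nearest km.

2554 km

Δφ = -18.2296°,  Δλ = 16.2066°
a = sin²(Δφ/2) + cos φ₁ cos φ₂ sin²(Δλ/2) = 0.039645
c = 2·arcsin(√a) = 0.400902 rad = 22.9700°
d = R·c = 6371.2 × 0.400902 = 2554.2 km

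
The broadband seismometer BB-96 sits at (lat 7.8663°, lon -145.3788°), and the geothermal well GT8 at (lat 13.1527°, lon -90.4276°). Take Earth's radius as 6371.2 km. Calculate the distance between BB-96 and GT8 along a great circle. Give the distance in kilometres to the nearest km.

6026 km

Δφ = 5.2864°,  Δλ = 54.9512°
a = sin²(Δφ/2) + cos φ₁ cos φ₂ sin²(Δλ/2) = 0.207455
c = 2·arcsin(√a) = 0.945806 rad = 54.1907°
d = R·c = 6371.2 × 0.945806 = 6025.9 km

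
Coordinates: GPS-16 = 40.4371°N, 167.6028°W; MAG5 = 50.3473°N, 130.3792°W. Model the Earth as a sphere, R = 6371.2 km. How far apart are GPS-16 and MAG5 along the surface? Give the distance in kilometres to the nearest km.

Δφ = 9.9102°,  Δλ = 37.2236°
a = sin²(Δφ/2) + cos φ₁ cos φ₂ sin²(Δλ/2) = 0.056933
c = 2·arcsin(√a) = 0.481862 rad = 27.6087°
d = R·c = 6371.2 × 0.481862 = 3070.0 km

3070 km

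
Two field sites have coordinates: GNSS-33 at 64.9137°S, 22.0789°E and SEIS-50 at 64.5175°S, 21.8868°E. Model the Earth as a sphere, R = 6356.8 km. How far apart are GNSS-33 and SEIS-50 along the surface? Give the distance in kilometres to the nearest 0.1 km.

44.9 km

Δφ = 0.3962°,  Δλ = -0.1921°
a = sin²(Δφ/2) + cos φ₁ cos φ₂ sin²(Δλ/2) = 0.000012
c = 2·arcsin(√a) = 0.007062 rad = 0.4046°
d = R·c = 6356.8 × 0.007062 = 44.9 km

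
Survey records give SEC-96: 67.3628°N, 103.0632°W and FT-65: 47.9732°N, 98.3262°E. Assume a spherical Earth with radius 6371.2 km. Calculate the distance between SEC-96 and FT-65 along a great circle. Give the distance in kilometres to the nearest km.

7065 km

Δφ = -19.3896°,  Δλ = -158.6106°
a = sin²(Δφ/2) + cos φ₁ cos φ₂ sin²(Δλ/2) = 0.277163
c = 2·arcsin(√a) = 1.108869 rad = 63.5335°
d = R·c = 6371.2 × 1.108869 = 7064.8 km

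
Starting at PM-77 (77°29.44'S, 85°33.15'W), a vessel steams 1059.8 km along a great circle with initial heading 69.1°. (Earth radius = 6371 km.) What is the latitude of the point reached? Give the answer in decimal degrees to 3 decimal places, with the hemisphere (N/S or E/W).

71.803°S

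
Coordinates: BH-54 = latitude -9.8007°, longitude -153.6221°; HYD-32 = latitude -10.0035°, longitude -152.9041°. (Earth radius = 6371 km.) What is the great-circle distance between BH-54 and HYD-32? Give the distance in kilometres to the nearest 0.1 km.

81.8 km

Δφ = -0.2028°,  Δλ = 0.7180°
a = sin²(Δφ/2) + cos φ₁ cos φ₂ sin²(Δλ/2) = 0.000041
c = 2·arcsin(√a) = 0.012842 rad = 0.7358°
d = R·c = 6371 × 0.012842 = 81.8 km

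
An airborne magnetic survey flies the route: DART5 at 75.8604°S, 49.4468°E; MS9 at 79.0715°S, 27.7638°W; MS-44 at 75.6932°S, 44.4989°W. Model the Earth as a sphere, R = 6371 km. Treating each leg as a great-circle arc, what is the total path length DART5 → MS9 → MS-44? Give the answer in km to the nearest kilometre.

2303 km

DART5→MS9: c = 0.275205 rad, d = 1753.33 km
MS9→MS-44: c = 0.086305 rad, d = 549.85 km
Total = 1753.33 + 549.85 = 2303.18 km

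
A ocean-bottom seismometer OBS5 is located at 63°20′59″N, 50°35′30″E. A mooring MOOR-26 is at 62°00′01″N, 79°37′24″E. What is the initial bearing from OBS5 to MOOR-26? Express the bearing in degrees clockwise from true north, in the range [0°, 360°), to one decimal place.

82.7°

OBS5: φ = +63.34972°, λ = +50.59167°
MOOR-26: φ = +62.00028°, λ = +79.62333°
Δλ = 29.0317°
y = sin Δλ · cos φ₂ = 0.227829
x = cos φ₁ sin φ₂ − sin φ₁ cos φ₂ cos Δλ = 0.029171
θ = atan2(y, x) = 82.7036° → 82.7036° (mod 360°)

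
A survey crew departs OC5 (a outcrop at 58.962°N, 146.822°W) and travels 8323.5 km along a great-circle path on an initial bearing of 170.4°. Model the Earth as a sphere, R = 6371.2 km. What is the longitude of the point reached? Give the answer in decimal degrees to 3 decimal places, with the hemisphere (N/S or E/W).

137.207°W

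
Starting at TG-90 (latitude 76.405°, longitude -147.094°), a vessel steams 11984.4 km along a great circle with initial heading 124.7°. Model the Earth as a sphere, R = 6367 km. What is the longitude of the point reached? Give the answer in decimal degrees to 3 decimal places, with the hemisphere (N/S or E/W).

δ = d/R = 11984.4/6367 = 1.882268 rad
φ₂ = arcsin(sin φ₁ cos δ + cos φ₁ sin δ cos θ)
   = arcsin(0.97198·-0.30646 + 0.23506·0.95188·-0.56928) = -25.16636°
λ₂ = λ₁ + atan2(sin θ sin δ cos φ₁, cos δ − sin φ₁ sin φ₂) = -87.24989°

87.250°W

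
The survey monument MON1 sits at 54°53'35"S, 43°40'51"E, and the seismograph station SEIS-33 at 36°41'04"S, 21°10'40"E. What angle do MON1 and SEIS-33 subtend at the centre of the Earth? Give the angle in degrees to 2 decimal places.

MON1: φ = -54.89306°, λ = +43.68083°
SEIS-33: φ = -36.68444°, λ = +21.17778°
Δφ = 18.2086°,  Δλ = -22.5031°
a = sin²(Δφ/2) + cos φ₁ cos φ₂ sin²(Δλ/2) = 0.042595
c = 2·arcsin(√a) = 0.415761 rad = 23.8214°

23.82°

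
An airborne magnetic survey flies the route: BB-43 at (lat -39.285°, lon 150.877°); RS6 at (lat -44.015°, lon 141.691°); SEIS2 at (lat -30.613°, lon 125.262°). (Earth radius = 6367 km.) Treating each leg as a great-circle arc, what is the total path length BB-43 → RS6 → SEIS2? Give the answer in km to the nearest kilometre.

2998 km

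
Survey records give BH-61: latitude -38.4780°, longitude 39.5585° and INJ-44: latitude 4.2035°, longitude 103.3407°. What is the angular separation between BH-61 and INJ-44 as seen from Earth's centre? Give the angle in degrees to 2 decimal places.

Δφ = 42.6815°,  Δλ = 63.7822°
a = sin²(Δφ/2) + cos φ₁ cos φ₂ sin²(Δλ/2) = 0.350344
c = 2·arcsin(√a) = 1.266825 rad = 72.5837°

72.58°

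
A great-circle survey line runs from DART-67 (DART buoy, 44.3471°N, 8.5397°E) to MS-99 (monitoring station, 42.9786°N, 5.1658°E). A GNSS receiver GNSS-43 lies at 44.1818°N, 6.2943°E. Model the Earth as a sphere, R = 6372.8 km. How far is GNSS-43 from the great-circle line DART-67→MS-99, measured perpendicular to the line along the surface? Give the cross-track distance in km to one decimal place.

70.3 km

δ₁₃ = central angle DART-67→GNSS-43 = 0.028212 rad  (haversine)
θ₁₃ = bearing DART-67→GNSS-43 = 264.915°,  θ₁₂ = bearing DART-67→MS-99 = 241.894°
dₓₜ = R·arcsin(sin δ₁₃ · sin(θ₁₃ − θ₁₂)) = 6372.8·arcsin(0.02821·sin(23.022°)) = 70.303 km
|dₓₜ| = 70.303 km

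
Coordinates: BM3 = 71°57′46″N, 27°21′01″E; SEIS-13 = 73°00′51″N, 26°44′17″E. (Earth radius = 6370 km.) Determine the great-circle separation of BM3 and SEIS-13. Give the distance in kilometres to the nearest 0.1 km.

118.7 km

BM3: φ = +71.96278°, λ = +27.35028°
SEIS-13: φ = +73.01417°, λ = +26.73806°
Δφ = 1.0514°,  Δλ = -0.6122°
a = sin²(Δφ/2) + cos φ₁ cos φ₂ sin²(Δλ/2) = 0.000087
c = 2·arcsin(√a) = 0.018629 rad = 1.0674°
d = R·c = 6370 × 0.018629 = 118.7 km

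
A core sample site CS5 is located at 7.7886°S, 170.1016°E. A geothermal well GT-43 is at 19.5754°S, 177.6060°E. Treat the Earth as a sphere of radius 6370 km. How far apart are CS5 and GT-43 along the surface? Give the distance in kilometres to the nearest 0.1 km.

1540.0 km

Δφ = -11.7868°,  Δλ = 7.5044°
a = sin²(Δφ/2) + cos φ₁ cos φ₂ sin²(Δλ/2) = 0.014541
c = 2·arcsin(√a) = 0.241757 rad = 13.8517°
d = R·c = 6370 × 0.241757 = 1540.0 km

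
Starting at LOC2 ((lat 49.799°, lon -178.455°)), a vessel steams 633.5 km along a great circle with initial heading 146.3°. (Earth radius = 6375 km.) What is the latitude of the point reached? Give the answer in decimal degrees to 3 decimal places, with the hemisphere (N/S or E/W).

δ = d/R = 633.5/6375 = 0.099373 rad
φ₂ = arcsin(sin φ₁ cos δ + cos φ₁ sin δ cos θ)
   = arcsin(0.76378·0.99507 + 0.64547·0.09921·-0.83195) = 44.97039°
λ₂ = λ₁ + atan2(sin θ sin δ cos φ₁, cos δ − sin φ₁ sin φ₂) = -173.99253°

44.970°N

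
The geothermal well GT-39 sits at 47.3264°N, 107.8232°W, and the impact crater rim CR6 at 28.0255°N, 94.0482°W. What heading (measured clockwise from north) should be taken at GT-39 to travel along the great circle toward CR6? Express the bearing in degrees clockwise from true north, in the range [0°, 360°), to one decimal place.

146.0°

Δλ = 13.7750°
y = sin Δλ · cos φ₂ = 0.210189
x = cos φ₁ sin φ₂ − sin φ₁ cos φ₂ cos Δλ = -0.311862
θ = atan2(y, x) = 146.0209° → 146.0209° (mod 360°)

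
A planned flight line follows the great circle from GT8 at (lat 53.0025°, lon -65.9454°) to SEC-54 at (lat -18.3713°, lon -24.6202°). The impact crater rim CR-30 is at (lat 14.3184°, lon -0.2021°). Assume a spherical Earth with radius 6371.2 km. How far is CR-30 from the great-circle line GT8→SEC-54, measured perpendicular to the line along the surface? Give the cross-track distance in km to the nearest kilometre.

3891 km

δ₁₃ = central angle GT8→CR-30 = 1.118464 rad  (haversine)
θ₁₃ = bearing GT8→CR-30 = 100.836°,  θ₁₂ = bearing GT8→SEC-54 = 140.450°
dₓₜ = R·arcsin(sin δ₁₃ · sin(θ₁₃ − θ₁₂)) = 6371.2·arcsin(0.89943·sin(-39.614°)) = -3891.256 km
|dₓₜ| = 3891.256 km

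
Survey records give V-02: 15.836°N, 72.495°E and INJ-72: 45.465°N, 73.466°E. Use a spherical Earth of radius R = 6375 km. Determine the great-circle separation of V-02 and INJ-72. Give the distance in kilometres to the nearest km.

Δφ = 29.6290°,  Δλ = 0.9710°
a = sin²(Δφ/2) + cos φ₁ cos φ₂ sin²(Δλ/2) = 0.065426
c = 2·arcsin(√a) = 0.517320 rad = 29.6402°
d = R·c = 6375 × 0.517320 = 3297.9 km

3298 km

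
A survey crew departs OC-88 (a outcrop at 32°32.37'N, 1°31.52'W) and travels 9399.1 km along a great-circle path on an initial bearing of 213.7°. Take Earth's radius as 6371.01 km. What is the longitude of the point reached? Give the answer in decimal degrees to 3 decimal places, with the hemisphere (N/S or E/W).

47.932°W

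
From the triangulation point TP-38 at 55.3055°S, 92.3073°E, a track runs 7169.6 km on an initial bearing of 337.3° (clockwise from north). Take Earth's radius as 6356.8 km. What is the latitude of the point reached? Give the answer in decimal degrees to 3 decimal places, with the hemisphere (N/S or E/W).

δ = d/R = 7169.6/6356.8 = 1.127863 rad
φ₂ = arcsin(sin φ₁ cos δ + cos φ₁ sin δ cos θ)
   = arcsin(-0.82220·0.42859 + 0.56920·0.90350·0.92254) = 7.01031°
λ₂ = λ₁ + atan2(sin θ sin δ cos φ₁, cos δ − sin φ₁ sin φ₂) = 71.74096°

7.010°N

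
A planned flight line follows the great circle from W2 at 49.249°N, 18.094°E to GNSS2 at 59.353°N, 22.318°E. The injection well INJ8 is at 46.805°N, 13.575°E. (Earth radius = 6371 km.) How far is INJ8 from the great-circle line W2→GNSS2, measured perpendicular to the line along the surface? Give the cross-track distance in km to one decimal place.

281.8 km

δ₁₃ = central angle W2→INJ8 = 0.067816 rad  (haversine)
θ₁₃ = bearing W2→INJ8 = 232.736°,  θ₁₂ = bearing W2→GNSS2 = 12.010°
dₓₜ = R·arcsin(sin δ₁₃ · sin(θ₁₃ − θ₁₂)) = 6371·arcsin(0.06776·sin(220.725°)) = -281.765 km
|dₓₜ| = 281.765 km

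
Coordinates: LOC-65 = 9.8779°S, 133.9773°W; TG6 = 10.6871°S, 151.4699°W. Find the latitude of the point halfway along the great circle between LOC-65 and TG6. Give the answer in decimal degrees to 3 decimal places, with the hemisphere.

10.401°S

Bx = cos φ₂ cos Δλ = 0.937212,  By = cos φ₂ sin Δλ = -0.295369
φₘ = atan2(sin φ₁ + sin φ₂, √((cos φ₁ + Bx)² + By²)) = -10.40085°
λₘ = λ₁ + atan2(By, cos φ₁ + Bx) = -142.71231°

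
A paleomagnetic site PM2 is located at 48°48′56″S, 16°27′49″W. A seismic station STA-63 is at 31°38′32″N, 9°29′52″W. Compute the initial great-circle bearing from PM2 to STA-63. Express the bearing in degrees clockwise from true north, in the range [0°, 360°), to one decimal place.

6.0°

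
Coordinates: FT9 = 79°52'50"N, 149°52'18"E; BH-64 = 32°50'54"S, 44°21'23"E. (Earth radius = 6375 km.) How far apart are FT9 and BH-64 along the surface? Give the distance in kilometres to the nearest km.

13907 km

FT9: φ = +79.88056°, λ = +149.87167°
BH-64: φ = -32.84833°, λ = +44.35639°
Δφ = -112.7289°,  Δλ = -105.5153°
a = sin²(Δφ/2) + cos φ₁ cos φ₂ sin²(Δλ/2) = 0.786732
c = 2·arcsin(√a) = 2.181524 rad = 124.9921°
d = R·c = 6375 × 2.181524 = 13907.2 km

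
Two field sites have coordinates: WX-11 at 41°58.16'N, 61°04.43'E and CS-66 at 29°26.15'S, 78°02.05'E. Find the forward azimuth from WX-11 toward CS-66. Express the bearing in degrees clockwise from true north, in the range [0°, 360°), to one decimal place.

164.6°

WX-11: φ = +41.96933°, λ = +61.07383°
CS-66: φ = -29.43583°, λ = +78.03417°
Δλ = 16.9603°
y = sin Δλ · cos φ₂ = 0.254052
x = cos φ₁ sin φ₂ − sin φ₁ cos φ₂ cos Δλ = -0.922467
θ = atan2(y, x) = 164.6022° → 164.6022° (mod 360°)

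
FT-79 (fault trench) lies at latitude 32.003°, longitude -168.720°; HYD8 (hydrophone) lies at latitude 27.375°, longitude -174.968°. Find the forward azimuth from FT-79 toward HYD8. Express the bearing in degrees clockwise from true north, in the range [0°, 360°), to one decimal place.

Δλ = -6.2480°
y = sin Δλ · cos φ₂ = -0.096645
x = cos φ₁ sin φ₂ − sin φ₁ cos φ₂ cos Δλ = -0.077891
θ = atan2(y, x) = -128.8670° → 231.1330° (mod 360°)

231.1°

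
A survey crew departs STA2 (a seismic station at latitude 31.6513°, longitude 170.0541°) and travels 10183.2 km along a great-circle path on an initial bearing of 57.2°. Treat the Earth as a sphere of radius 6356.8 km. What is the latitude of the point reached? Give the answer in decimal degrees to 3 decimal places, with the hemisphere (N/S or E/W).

δ = d/R = 10183.2/6356.8 = 1.601938 rad
φ₂ = arcsin(sin φ₁ cos δ + cos φ₁ sin δ cos θ)
   = arcsin(0.52475·-0.03114 + 0.85126·0.99952·0.54171) = 26.39587°
λ₂ = λ₁ + atan2(sin θ sin δ cos φ₁, cos δ − sin φ₁ sin φ₂) = -79.65527°

26.396°N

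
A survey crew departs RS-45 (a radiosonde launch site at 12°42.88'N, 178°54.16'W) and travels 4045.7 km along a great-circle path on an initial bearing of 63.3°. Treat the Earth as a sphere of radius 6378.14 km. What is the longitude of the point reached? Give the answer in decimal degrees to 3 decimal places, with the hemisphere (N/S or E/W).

RS-45: φ = +12.71467°, λ = -178.90267°
δ = d/R = 4045.7/6378.14 = 0.634307 rad
φ₂ = arcsin(sin φ₁ cos δ + cos φ₁ sin δ cos θ)
   = arcsin(0.22010·0.80548 + 0.97548·0.59262·0.44932) = 25.91448°
λ₂ = λ₁ + atan2(sin θ sin δ cos φ₁, cos δ − sin φ₁ sin φ₂) = -142.84379°

142.844°W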